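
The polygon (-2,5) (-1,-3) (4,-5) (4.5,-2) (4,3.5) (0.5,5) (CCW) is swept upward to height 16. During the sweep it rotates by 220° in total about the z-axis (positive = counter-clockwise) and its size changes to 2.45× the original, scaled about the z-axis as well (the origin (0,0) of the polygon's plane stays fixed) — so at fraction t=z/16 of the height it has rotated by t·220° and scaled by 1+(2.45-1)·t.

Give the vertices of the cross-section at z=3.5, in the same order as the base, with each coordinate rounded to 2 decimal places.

Cross-section at z=3.5: (-6.66,2.43) (2.06,-3.62) (8.42,-0.47) (5.92,2.66) (0.08,7.00) (-4.46,4.89)

t = z/height = 3.5/16 = 0.21875
s = 1 + (scale-1)·z/height = 1 + (2.45-1)·3.5/16 = 1.317188
θ = twist·z/height = 220°·3.5/16 = 48.1250° = 0.839940 rad
cos θ = 0.667508, sin θ = 0.744603 (intermediates below are computed at full precision and shown rounded to 5 d.p.)
v1: (-2,5) → rotate → (-5.05803,1.84833) → ×s → (-6.66237,2.43460) → (-6.66,2.43)
v2: (-1,-3) → rotate → (1.56630,-2.74713) → ×s → (2.06311,-3.61848) → (2.06,-3.62)
v3: (4,-5) → rotate → (6.39305,-0.35913) → ×s → (8.42084,-0.47304) → (8.42,-0.47)
v4: (4.5,-2) → rotate → (4.49299,2.01570) → ×s → (5.91811,2.65505) → (5.92,2.66)
v5: (4,3.5) → rotate → (0.06392,5.31469) → ×s → (0.08420,7.00044) → (0.08,7.00)
v6: (0.5,5) → rotate → (-3.38926,3.70984) → ×s → (-4.46429,4.88655) → (-4.46,4.89)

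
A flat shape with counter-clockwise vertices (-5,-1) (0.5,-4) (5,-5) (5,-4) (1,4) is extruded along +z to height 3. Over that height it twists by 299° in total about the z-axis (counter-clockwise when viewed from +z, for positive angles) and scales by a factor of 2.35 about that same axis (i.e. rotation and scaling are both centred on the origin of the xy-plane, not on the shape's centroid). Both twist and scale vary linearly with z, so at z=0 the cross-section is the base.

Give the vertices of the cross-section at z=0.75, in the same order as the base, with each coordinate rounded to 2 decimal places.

t = z/height = 0.75/3 = 0.25
s = 1 + (scale-1)·z/height = 1 + (2.35-1)·0.75/3 = 1.337500
θ = twist·z/height = 299°·0.75/3 = 74.7500° = 1.304634 rad
cos θ = 0.263031, sin θ = 0.964787 (intermediates below are computed at full precision and shown rounded to 5 d.p.)
v1: (-5,-1) → rotate → (-0.35037,-5.08697) → ×s → (-0.46862,-6.80382) → (-0.47,-6.80)
v2: (0.5,-4) → rotate → (3.99066,-0.56973) → ×s → (5.33751,-0.76202) → (5.34,-0.76)
v3: (5,-5) → rotate → (6.13909,3.50878) → ×s → (8.21104,4.69299) → (8.21,4.69)
v4: (5,-4) → rotate → (5.17431,3.77181) → ×s → (6.92063,5.04480) → (6.92,5.04)
v5: (1,4) → rotate → (-3.59612,2.01691) → ×s → (-4.80981,2.69762) → (-4.81,2.70)

Cross-section at z=0.75: (-0.47,-6.80) (5.34,-0.76) (8.21,4.69) (6.92,5.04) (-4.81,2.70)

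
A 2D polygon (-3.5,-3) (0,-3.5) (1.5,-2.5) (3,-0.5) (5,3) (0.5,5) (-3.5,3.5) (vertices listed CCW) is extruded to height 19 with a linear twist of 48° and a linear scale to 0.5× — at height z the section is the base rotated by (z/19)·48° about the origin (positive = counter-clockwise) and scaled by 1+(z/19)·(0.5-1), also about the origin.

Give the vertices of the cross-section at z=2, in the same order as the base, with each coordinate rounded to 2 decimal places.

t = z/height = 2/19 = 0.105263
s = 1 + (scale-1)·z/height = 1 + (0.5-1)·2/19 = 0.947368
θ = twist·z/height = 48°·2/19 = 5.0526° = 0.088185 rad
cos θ = 0.996114, sin θ = 0.088071 (intermediates below are computed at full precision and shown rounded to 5 d.p.)
v1: (-3.5,-3) → rotate → (-3.22219,-3.29659) → ×s → (-3.05260,-3.12309) → (-3.05,-3.12)
v2: (0,-3.5) → rotate → (0.30825,-3.48640) → ×s → (0.29202,-3.30291) → (0.29,-3.30)
v3: (1.5,-2.5) → rotate → (1.71435,-2.35818) → ×s → (1.62412,-2.23406) → (1.62,-2.23)
v4: (3,-0.5) → rotate → (3.03238,-0.23384) → ×s → (2.87278,-0.22154) → (2.87,-0.22)
v5: (5,3) → rotate → (4.71636,3.42870) → ×s → (4.46813,3.24824) → (4.47,3.25)
v6: (0.5,5) → rotate → (0.05770,5.02461) → ×s → (0.05467,4.76015) → (0.05,4.76)
v7: (-3.5,3.5) → rotate → (-3.79465,3.17815) → ×s → (-3.59493,3.01088) → (-3.59,3.01)

Cross-section at z=2: (-3.05,-3.12) (0.29,-3.30) (1.62,-2.23) (2.87,-0.22) (4.47,3.25) (0.05,4.76) (-3.59,3.01)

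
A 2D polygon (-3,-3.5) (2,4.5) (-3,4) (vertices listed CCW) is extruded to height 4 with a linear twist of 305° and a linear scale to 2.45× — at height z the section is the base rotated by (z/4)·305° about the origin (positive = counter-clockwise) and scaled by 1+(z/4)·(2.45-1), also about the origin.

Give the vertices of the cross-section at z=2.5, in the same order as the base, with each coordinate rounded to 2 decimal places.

Cross-section at z=2.5: (4.39,7.61) (-2.17,-9.13) (7.03,-6.44)

t = z/height = 2.5/4 = 0.625
s = 1 + (scale-1)·z/height = 1 + (2.45-1)·2.5/4 = 1.906250
θ = twist·z/height = 305°·2.5/4 = 190.6250° = 3.327034 rad
cos θ = -0.982855, sin θ = -0.184380 (intermediates below are computed at full precision and shown rounded to 5 d.p.)
v1: (-3,-3.5) → rotate → (2.30323,3.99313) → ×s → (4.39054,7.61191) → (4.39,7.61)
v2: (2,4.5) → rotate → (-1.13600,-4.79161) → ×s → (-2.16550,-9.13400) → (-2.17,-9.13)
v3: (-3,4) → rotate → (3.68609,-3.37828) → ×s → (7.02660,-6.43984) → (7.03,-6.44)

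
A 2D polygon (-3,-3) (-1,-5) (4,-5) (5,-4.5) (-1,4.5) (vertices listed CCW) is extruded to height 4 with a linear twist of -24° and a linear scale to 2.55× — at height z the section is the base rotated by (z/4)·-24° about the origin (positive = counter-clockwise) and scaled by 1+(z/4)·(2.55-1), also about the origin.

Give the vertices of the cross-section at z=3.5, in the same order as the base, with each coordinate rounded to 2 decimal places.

Cross-section at z=3.5: (-9.13,-4.07) (-6.42,-10.15) (4.58,-14.38) (7.20,-14.12) (1.60,10.74)

t = z/height = 3.5/4 = 0.875
s = 1 + (scale-1)·z/height = 1 + (2.55-1)·3.5/4 = 2.356250
θ = twist·z/height = -24°·3.5/4 = -21.0000° = -0.366519 rad
cos θ = 0.933580, sin θ = -0.358368 (intermediates below are computed at full precision and shown rounded to 5 d.p.)
v1: (-3,-3) → rotate → (-3.87585,-1.72564) → ×s → (-9.13246,-4.06603) → (-9.13,-4.07)
v2: (-1,-5) → rotate → (-2.72542,-4.30953) → ×s → (-6.42177,-10.15434) → (-6.42,-10.15)
v3: (4,-5) → rotate → (1.94248,-6.10137) → ×s → (4.57697,-14.37636) → (4.58,-14.38)
v4: (5,-4.5) → rotate → (3.05525,-5.99295) → ×s → (7.19892,-14.12089) → (7.20,-14.12)
v5: (-1,4.5) → rotate → (0.67908,4.55948) → ×s → (1.60007,10.74327) → (1.60,10.74)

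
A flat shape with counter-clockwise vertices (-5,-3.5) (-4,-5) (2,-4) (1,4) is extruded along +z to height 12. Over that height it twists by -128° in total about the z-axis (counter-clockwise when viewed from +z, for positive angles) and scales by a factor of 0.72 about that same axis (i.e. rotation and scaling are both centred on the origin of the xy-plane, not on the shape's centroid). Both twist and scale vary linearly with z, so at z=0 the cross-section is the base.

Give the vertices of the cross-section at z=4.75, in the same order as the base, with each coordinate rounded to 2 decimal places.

Cross-section at z=4.75: (-5.23,1.47) (-5.69,-0.07) (-1.62,-3.63) (3.31,1.57)

t = z/height = 4.75/12 = 0.395833
s = 1 + (scale-1)·z/height = 1 + (0.72-1)·4.75/12 = 0.889167
θ = twist·z/height = -128°·4.75/12 = -50.6667° = -0.884300 rad
cos θ = 0.633831, sin θ = -0.773472 (intermediates below are computed at full precision and shown rounded to 5 d.p.)
v1: (-5,-3.5) → rotate → (-5.87631,1.64895) → ×s → (-5.22501,1.46619) → (-5.23,1.47)
v2: (-4,-5) → rotate → (-6.40268,-0.07527) → ×s → (-5.69305,-0.06693) → (-5.69,-0.07)
v3: (2,-4) → rotate → (-1.82622,-4.08227) → ×s → (-1.62382,-3.62982) → (-1.62,-3.63)
v4: (1,4) → rotate → (3.72772,1.76185) → ×s → (3.31456,1.56658) → (3.31,1.57)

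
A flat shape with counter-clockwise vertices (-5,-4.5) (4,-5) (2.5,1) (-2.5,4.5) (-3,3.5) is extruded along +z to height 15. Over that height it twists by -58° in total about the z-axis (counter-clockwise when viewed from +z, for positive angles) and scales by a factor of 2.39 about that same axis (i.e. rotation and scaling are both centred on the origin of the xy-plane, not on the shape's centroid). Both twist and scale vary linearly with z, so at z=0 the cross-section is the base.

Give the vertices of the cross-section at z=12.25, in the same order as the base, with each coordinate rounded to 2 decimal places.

t = z/height = 12.25/15 = 0.816667
s = 1 + (scale-1)·z/height = 1 + (2.39-1)·12.25/15 = 2.135167
θ = twist·z/height = -58°·12.25/15 = -47.3667° = -0.826704 rad
cos θ = 0.677304, sin θ = -0.735703 (intermediates below are computed at full precision and shown rounded to 5 d.p.)
v1: (-5,-4.5) → rotate → (-6.69718,0.63065) → ×s → (-14.29961,1.34654) → (-14.30,1.35)
v2: (4,-5) → rotate → (-0.96930,-6.32933) → ×s → (-2.06962,-13.51418) → (-2.07,-13.51)
v3: (2.5,1) → rotate → (2.42896,-1.16195) → ×s → (5.18624,-2.48097) → (5.19,-2.48)
v4: (-2.5,4.5) → rotate → (1.61740,4.88713) → ×s → (3.45343,10.43483) → (3.45,10.43)
v5: (-3,3.5) → rotate → (0.54305,4.57767) → ×s → (1.15950,9.77410) → (1.16,9.77)

Cross-section at z=12.25: (-14.30,1.35) (-2.07,-13.51) (5.19,-2.48) (3.45,10.43) (1.16,9.77)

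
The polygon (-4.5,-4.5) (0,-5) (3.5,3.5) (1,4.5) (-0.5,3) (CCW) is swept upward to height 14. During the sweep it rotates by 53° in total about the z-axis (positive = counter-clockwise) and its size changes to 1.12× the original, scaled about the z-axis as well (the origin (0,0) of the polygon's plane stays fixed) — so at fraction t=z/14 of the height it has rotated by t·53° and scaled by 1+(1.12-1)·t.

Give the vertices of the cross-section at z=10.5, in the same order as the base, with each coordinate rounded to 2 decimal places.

Cross-section at z=10.5: (-0.63,-6.91) (3.48,-4.19) (0.49,5.37) (-2.30,4.47) (-2.51,2.17)

t = z/height = 10.5/14 = 0.75
s = 1 + (scale-1)·z/height = 1 + (1.12-1)·10.5/14 = 1.090000
θ = twist·z/height = 53°·10.5/14 = 39.7500° = 0.693768 rad
cos θ = 0.768842, sin θ = 0.639439 (intermediates below are computed at full precision and shown rounded to 5 d.p.)
v1: (-4.5,-4.5) → rotate → (-0.58231,-6.33726) → ×s → (-0.63472,-6.90762) → (-0.63,-6.91)
v2: (0,-5) → rotate → (3.19720,-3.84421) → ×s → (3.48494,-4.19019) → (3.48,-4.19)
v3: (3.5,3.5) → rotate → (0.45291,4.92898) → ×s → (0.49367,5.37259) → (0.49,5.37)
v4: (1,4.5) → rotate → (-2.10863,4.09923) → ×s → (-2.29841,4.46816) → (-2.30,4.47)
v5: (-0.5,3) → rotate → (-2.30274,1.98681) → ×s → (-2.50998,2.16562) → (-2.51,2.17)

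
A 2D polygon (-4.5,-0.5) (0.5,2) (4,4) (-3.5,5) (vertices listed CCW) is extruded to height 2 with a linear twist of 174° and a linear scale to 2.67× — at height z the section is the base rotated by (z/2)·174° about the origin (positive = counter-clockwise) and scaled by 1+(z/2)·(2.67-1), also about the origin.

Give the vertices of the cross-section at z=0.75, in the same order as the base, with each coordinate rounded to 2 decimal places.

Cross-section at z=0.75: (-2.33,-6.99) (-2.61,2.10) (-3.18,8.63) (-9.77,-1.76)

t = z/height = 0.75/2 = 0.375
s = 1 + (scale-1)·z/height = 1 + (2.67-1)·0.75/2 = 1.626250
θ = twist·z/height = 174°·0.75/2 = 65.2500° = 1.138827 rad
cos θ = 0.418660, sin θ = 0.908143 (intermediates below are computed at full precision and shown rounded to 5 d.p.)
v1: (-4.5,-0.5) → rotate → (-1.42990,-4.29597) → ×s → (-2.32537,-6.98633) → (-2.33,-6.99)
v2: (0.5,2) → rotate → (-1.60696,1.29139) → ×s → (-2.61331,2.10012) → (-2.61,2.10)
v3: (4,4) → rotate → (-1.95793,5.30721) → ×s → (-3.18409,8.63085) → (-3.18,8.63)
v4: (-3.5,5) → rotate → (-6.00602,-1.08520) → ×s → (-9.76730,-1.76481) → (-9.77,-1.76)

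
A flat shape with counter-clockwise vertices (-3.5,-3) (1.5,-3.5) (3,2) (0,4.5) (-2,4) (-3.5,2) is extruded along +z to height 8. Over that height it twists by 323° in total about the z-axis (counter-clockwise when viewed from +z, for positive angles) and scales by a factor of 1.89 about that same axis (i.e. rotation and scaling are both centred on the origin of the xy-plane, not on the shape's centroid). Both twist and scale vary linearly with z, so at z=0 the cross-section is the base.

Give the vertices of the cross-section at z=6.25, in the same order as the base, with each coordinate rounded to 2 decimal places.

t = z/height = 6.25/8 = 0.78125
s = 1 + (scale-1)·z/height = 1 + (1.89-1)·6.25/8 = 1.695313
θ = twist·z/height = 323°·6.25/8 = 252.3438° = 4.404229 rad
cos θ = -0.303306, sin θ = -0.952893 (intermediates below are computed at full precision and shown rounded to 5 d.p.)
v1: (-3.5,-3) → rotate → (-1.79711,4.24504) → ×s → (-3.04666,7.19668) → (-3.05,7.20)
v2: (1.5,-3.5) → rotate → (-3.79009,-0.36777) → ×s → (-6.42538,-0.62349) → (-6.43,-0.62)
v3: (3,2) → rotate → (0.99587,-3.46529) → ×s → (1.68831,-5.87475) → (1.69,-5.87)
v4: (0,4.5) → rotate → (4.28802,-1.36487) → ×s → (7.26953,-2.31389) → (7.27,-2.31)
v5: (-2,4) → rotate → (4.41818,0.69256) → ×s → (7.49020,1.17411) → (7.49,1.17)
v6: (-3.5,2) → rotate → (2.96736,2.72852) → ×s → (5.03060,4.62569) → (5.03,4.63)

Cross-section at z=6.25: (-3.05,7.20) (-6.43,-0.62) (1.69,-5.87) (7.27,-2.31) (7.49,1.17) (5.03,4.63)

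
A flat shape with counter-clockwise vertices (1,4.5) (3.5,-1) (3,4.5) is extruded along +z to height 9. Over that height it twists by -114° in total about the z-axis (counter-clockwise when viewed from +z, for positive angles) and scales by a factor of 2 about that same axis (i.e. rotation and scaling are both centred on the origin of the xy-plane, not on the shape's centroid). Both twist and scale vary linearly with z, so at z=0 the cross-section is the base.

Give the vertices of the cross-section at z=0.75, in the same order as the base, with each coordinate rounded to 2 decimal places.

Cross-section at z=0.75: (1.87,4.63) (3.56,-1.69) (4.01,4.27)

t = z/height = 0.75/9 = 0.0833333
s = 1 + (scale-1)·z/height = 1 + (2-1)·0.75/9 = 1.083333
θ = twist·z/height = -114°·0.75/9 = -9.5000° = -0.165806 rad
cos θ = 0.986286, sin θ = -0.165048 (intermediates below are computed at full precision and shown rounded to 5 d.p.)
v1: (1,4.5) → rotate → (1.72900,4.27324) → ×s → (1.87308,4.62934) → (1.87,4.63)
v2: (3.5,-1) → rotate → (3.28695,-1.56395) → ×s → (3.56086,-1.69428) → (3.56,-1.69)
v3: (3,4.5) → rotate → (3.70157,3.94314) → ×s → (4.01004,4.27174) → (4.01,4.27)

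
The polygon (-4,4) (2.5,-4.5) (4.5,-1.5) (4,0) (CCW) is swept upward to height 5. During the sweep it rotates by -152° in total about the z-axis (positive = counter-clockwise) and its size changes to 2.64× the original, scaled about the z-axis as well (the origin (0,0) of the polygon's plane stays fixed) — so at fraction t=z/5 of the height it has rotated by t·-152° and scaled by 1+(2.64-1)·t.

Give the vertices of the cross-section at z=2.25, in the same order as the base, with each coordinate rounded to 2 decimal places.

t = z/height = 2.25/5 = 0.45
s = 1 + (scale-1)·z/height = 1 + (2.64-1)·2.25/5 = 1.738000
θ = twist·z/height = -152°·2.25/5 = -68.4000° = -1.193805 rad
cos θ = 0.368125, sin θ = -0.929776 (intermediates below are computed at full precision and shown rounded to 5 d.p.)
v1: (-4,4) → rotate → (2.24661,5.19160) → ×s → (3.90460,9.02301) → (3.90,9.02)
v2: (2.5,-4.5) → rotate → (-3.26368,-3.98100) → ×s → (-5.67228,-6.91898) → (-5.67,-6.92)
v3: (4.5,-1.5) → rotate → (0.26190,-4.73618) → ×s → (0.45517,-8.23148) → (0.46,-8.23)
v4: (4,0) → rotate → (1.47250,-3.71911) → ×s → (2.55920,-6.46381) → (2.56,-6.46)

Cross-section at z=2.25: (3.90,9.02) (-5.67,-6.92) (0.46,-8.23) (2.56,-6.46)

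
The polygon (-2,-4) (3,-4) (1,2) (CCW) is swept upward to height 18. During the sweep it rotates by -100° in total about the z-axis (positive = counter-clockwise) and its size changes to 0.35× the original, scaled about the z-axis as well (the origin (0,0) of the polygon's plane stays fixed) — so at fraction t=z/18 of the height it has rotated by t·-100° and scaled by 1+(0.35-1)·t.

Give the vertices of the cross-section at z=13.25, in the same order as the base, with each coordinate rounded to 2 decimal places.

Cross-section at z=13.25: (-2.30,0.41) (-1.56,-2.09) (1.15,-0.21)

t = z/height = 13.25/18 = 0.736111
s = 1 + (scale-1)·z/height = 1 + (0.35-1)·13.25/18 = 0.521528
θ = twist·z/height = -100°·13.25/18 = -73.6111° = -1.284756 rad
cos θ = 0.282155, sin θ = -0.959369 (intermediates below are computed at full precision and shown rounded to 5 d.p.)
v1: (-2,-4) → rotate → (-4.40179,0.79012) → ×s → (-2.29565,0.41207) → (-2.30,0.41)
v2: (3,-4) → rotate → (-2.99101,-4.00673) → ×s → (-1.55989,-2.08962) → (-1.56,-2.09)
v3: (1,2) → rotate → (2.20089,-0.39506) → ×s → (1.14783,-0.20603) → (1.15,-0.21)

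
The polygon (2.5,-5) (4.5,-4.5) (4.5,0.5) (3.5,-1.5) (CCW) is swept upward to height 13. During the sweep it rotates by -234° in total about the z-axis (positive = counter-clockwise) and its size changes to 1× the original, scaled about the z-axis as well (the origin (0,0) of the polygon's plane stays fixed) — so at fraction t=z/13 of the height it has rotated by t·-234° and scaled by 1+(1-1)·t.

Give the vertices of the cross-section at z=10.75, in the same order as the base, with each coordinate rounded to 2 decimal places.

t = z/height = 10.75/13 = 0.826923
s = 1 + (scale-1)·z/height = 1 + (1-1)·10.75/13 = 1.000000
θ = twist·z/height = -234°·10.75/13 = -193.5000° = -3.377212 rad
cos θ = -0.972370, sin θ = 0.233445 (intermediates below are computed at full precision and shown rounded to 5 d.p.)
v1: (2.5,-5) → rotate → (-1.26370,5.44546) → ×s → (-1.26370,5.44546) → (-1.26,5.45)
v2: (4.5,-4.5) → rotate → (-3.32516,5.42617) → ×s → (-3.32516,5.42617) → (-3.33,5.43)
v3: (4.5,0.5) → rotate → (-4.49239,0.56432) → ×s → (-4.49239,0.56432) → (-4.49,0.56)
v4: (3.5,-1.5) → rotate → (-3.05313,2.27561) → ×s → (-3.05313,2.27561) → (-3.05,2.28)

Cross-section at z=10.75: (-1.26,5.45) (-3.33,5.43) (-4.49,0.56) (-3.05,2.28)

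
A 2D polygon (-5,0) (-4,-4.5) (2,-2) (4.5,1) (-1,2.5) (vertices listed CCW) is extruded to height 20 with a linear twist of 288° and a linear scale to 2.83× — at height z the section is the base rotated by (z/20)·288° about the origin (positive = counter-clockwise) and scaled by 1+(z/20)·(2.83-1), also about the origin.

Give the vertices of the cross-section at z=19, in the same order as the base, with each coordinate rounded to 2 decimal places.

t = z/height = 19/20 = 0.95
s = 1 + (scale-1)·z/height = 1 + (2.83-1)·19/20 = 2.738500
θ = twist·z/height = 288°·19/20 = 273.6000° = 4.775221 rad
cos θ = 0.062791, sin θ = -0.998027 (intermediates below are computed at full precision and shown rounded to 5 d.p.)
v1: (-5,0) → rotate → (-0.31395,4.99013) → ×s → (-0.85976,13.66548) → (-0.86,13.67)
v2: (-4,-4.5) → rotate → (-4.74228,3.70955) → ×s → (-12.98674,10.15860) → (-12.99,10.16)
v3: (2,-2) → rotate → (-1.87047,-2.12163) → ×s → (-5.12229,-5.81010) → (-5.12,-5.81)
v4: (4.5,1) → rotate → (1.28058,-4.42833) → ×s → (3.50688,-12.12698) → (3.51,-12.13)
v5: (-1,2.5) → rotate → (2.43228,1.15500) → ×s → (6.66079,3.16298) → (6.66,3.16)

Cross-section at z=19: (-0.86,13.67) (-12.99,10.16) (-5.12,-5.81) (3.51,-12.13) (6.66,3.16)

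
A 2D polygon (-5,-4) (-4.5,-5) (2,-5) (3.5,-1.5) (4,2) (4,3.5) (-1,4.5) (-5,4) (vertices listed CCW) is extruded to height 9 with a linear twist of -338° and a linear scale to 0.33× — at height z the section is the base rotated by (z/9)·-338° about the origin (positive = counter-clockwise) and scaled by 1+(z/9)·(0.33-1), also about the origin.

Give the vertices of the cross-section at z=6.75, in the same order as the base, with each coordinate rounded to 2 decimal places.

t = z/height = 6.75/9 = 0.75
s = 1 + (scale-1)·z/height = 1 + (0.33-1)·6.75/9 = 0.497500
θ = twist·z/height = -338°·6.75/9 = -253.5000° = -4.424410 rad
cos θ = -0.284015, sin θ = 0.958820 (intermediates below are computed at full precision and shown rounded to 5 d.p.)
v1: (-5,-4) → rotate → (5.25536,-3.65804) → ×s → (2.61454,-1.81987) → (2.61,-1.82)
v2: (-4.5,-5) → rotate → (6.07217,-2.89461) → ×s → (3.02090,-1.44007) → (3.02,-1.44)
v3: (2,-5) → rotate → (4.22607,3.33772) → ×s → (2.10247,1.66051) → (2.10,1.66)
v4: (3.5,-1.5) → rotate → (0.44418,3.78189) → ×s → (0.22098,1.88149) → (0.22,1.88)
v5: (4,2) → rotate → (-3.05370,3.26725) → ×s → (-1.51922,1.62546) → (-1.52,1.63)
v6: (4,3.5) → rotate → (-4.49193,2.84123) → ×s → (-2.23474,1.41351) → (-2.23,1.41)
v7: (-1,4.5) → rotate → (-4.03067,-2.23689) → ×s → (-2.00526,-1.11285) → (-2.01,-1.11)
v8: (-5,4) → rotate → (-2.41520,-5.93016) → ×s → (-1.20156,-2.95025) → (-1.20,-2.95)

Cross-section at z=6.75: (2.61,-1.82) (3.02,-1.44) (2.10,1.66) (0.22,1.88) (-1.52,1.63) (-2.23,1.41) (-2.01,-1.11) (-1.20,-2.95)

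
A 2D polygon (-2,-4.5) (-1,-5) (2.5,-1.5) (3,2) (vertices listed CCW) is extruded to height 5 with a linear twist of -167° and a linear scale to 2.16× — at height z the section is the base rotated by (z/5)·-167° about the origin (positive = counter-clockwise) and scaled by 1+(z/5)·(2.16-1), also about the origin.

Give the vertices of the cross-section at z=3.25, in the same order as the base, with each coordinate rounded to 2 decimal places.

t = z/height = 3.25/5 = 0.65
s = 1 + (scale-1)·z/height = 1 + (2.16-1)·3.25/5 = 1.754000
θ = twist·z/height = -167°·3.25/5 = -108.5500° = -1.894555 rad
cos θ = -0.318132, sin θ = -0.948046 (intermediates below are computed at full precision and shown rounded to 5 d.p.)
v1: (-2,-4.5) → rotate → (-3.62994,3.32769) → ×s → (-6.36692,5.83676) → (-6.37,5.84)
v2: (-1,-5) → rotate → (-4.42210,2.53871) → ×s → (-7.75636,4.45289) → (-7.76,4.45)
v3: (2.5,-1.5) → rotate → (-2.21740,-1.89292) → ×s → (-3.88932,-3.32018) → (-3.89,-3.32)
v4: (3,2) → rotate → (0.94170,-3.48040) → ×s → (1.65174,-6.10463) → (1.65,-6.10)

Cross-section at z=3.25: (-6.37,5.84) (-7.76,4.45) (-3.89,-3.32) (1.65,-6.10)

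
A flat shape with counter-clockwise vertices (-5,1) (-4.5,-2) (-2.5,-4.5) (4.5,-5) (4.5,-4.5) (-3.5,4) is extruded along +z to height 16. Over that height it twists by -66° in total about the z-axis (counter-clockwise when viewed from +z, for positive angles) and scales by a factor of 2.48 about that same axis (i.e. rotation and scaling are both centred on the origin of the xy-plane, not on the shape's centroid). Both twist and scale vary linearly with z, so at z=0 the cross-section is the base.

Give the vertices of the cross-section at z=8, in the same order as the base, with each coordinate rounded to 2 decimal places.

Cross-section at z=8: (-6.35,6.20) (-8.46,1.35) (-7.91,-4.20) (1.83,-11.56) (2.30,-10.83) (-1.32,9.15)

t = z/height = 8/16 = 0.5
s = 1 + (scale-1)·z/height = 1 + (2.48-1)·8/16 = 1.740000
θ = twist·z/height = -66°·8/16 = -33.0000° = -0.575959 rad
cos θ = 0.838671, sin θ = -0.544639 (intermediates below are computed at full precision and shown rounded to 5 d.p.)
v1: (-5,1) → rotate → (-3.64871,3.56187) → ×s → (-6.34876,6.19765) → (-6.35,6.20)
v2: (-4.5,-2) → rotate → (-4.86330,0.77353) → ×s → (-8.46213,1.34595) → (-8.46,1.35)
v3: (-2.5,-4.5) → rotate → (-4.54755,-2.41242) → ×s → (-7.91274,-4.19761) → (-7.91,-4.20)
v4: (4.5,-5) → rotate → (1.05082,-6.64423) → ×s → (1.82843,-11.56096) → (1.83,-11.56)
v5: (4.5,-4.5) → rotate → (1.32314,-6.22489) → ×s → (2.30227,-10.83131) → (2.30,-10.83)
v6: (-3.5,4) → rotate → (-0.75679,5.26092) → ×s → (-1.31682,9.15400) → (-1.32,9.15)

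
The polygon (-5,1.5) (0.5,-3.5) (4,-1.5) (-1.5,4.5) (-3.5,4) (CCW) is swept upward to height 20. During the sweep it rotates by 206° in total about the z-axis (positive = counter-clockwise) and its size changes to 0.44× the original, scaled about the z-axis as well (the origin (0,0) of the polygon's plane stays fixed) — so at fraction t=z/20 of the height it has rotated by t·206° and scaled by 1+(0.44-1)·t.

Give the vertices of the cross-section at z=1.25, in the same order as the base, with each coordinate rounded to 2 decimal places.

Cross-section at z=1.25: (-5.03,0.34) (1.22,-3.19) (4.09,-0.55) (-2.38,3.91) (-4.15,3.01)

t = z/height = 1.25/20 = 0.0625
s = 1 + (scale-1)·z/height = 1 + (0.44-1)·1.25/20 = 0.965000
θ = twist·z/height = 206°·1.25/20 = 12.8750° = 0.224711 rad
cos θ = 0.974859, sin θ = 0.222825 (intermediates below are computed at full precision and shown rounded to 5 d.p.)
v1: (-5,1.5) → rotate → (-5.20853,0.34816) → ×s → (-5.02623,0.33598) → (-5.03,0.34)
v2: (0.5,-3.5) → rotate → (1.26732,-3.30059) → ×s → (1.22296,-3.18507) → (1.22,-3.19)
v3: (4,-1.5) → rotate → (4.23367,-0.57099) → ×s → (4.08549,-0.55100) → (4.09,-0.55)
v4: (-1.5,4.5) → rotate → (-2.46500,4.05263) → ×s → (-2.37872,3.91078) → (-2.38,3.91)
v5: (-3.5,4) → rotate → (-4.30330,3.11955) → ×s → (-4.15269,3.01036) → (-4.15,3.01)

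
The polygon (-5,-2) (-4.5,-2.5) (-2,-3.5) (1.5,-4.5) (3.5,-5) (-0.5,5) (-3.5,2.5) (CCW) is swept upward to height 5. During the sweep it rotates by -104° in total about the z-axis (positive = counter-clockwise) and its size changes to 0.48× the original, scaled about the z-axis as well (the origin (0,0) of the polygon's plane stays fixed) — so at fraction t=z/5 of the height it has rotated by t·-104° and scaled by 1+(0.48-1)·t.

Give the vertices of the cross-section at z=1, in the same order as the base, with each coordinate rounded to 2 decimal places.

Cross-section at z=1: (-4.82,-0.08) (-4.56,-0.66) (-2.79,-2.30) (-0.18,-4.25) (1.34,-5.30) (1.17,4.35) (-2.14,3.21)

t = z/height = 1/5 = 0.2
s = 1 + (scale-1)·z/height = 1 + (0.48-1)·1/5 = 0.896000
θ = twist·z/height = -104°·1/5 = -20.8000° = -0.363028 rad
cos θ = 0.934826, sin θ = -0.355107 (intermediates below are computed at full precision and shown rounded to 5 d.p.)
v1: (-5,-2) → rotate → (-5.38434,-0.09412) → ×s → (-4.82437,-0.08433) → (-4.82,-0.08)
v2: (-4.5,-2.5) → rotate → (-5.09448,-0.73908) → ×s → (-4.56466,-0.66222) → (-4.56,-0.66)
v3: (-2,-3.5) → rotate → (-3.11253,-2.56168) → ×s → (-2.78882,-2.29526) → (-2.79,-2.30)
v4: (1.5,-4.5) → rotate → (-0.19574,-4.73938) → ×s → (-0.17539,-4.24648) → (-0.18,-4.25)
v5: (3.5,-5) → rotate → (1.49636,-5.91700) → ×s → (1.34073,-5.30163) → (1.34,-5.30)
v6: (-0.5,5) → rotate → (1.30812,4.85168) → ×s → (1.17208,4.34711) → (1.17,4.35)
v7: (-3.5,2.5) → rotate → (-2.38412,3.57994) → ×s → (-2.13617,3.20762) → (-2.14,3.21)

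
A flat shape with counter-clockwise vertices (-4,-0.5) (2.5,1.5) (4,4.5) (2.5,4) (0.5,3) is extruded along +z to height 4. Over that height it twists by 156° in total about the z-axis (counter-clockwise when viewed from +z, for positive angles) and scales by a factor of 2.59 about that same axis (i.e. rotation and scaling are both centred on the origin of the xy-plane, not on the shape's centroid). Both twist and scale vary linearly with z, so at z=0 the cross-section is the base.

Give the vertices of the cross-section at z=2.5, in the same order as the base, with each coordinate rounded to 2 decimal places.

t = z/height = 2.5/4 = 0.625
s = 1 + (scale-1)·z/height = 1 + (2.59-1)·2.5/4 = 1.993750
θ = twist·z/height = 156°·2.5/4 = 97.5000° = 1.701696 rad
cos θ = -0.130526, sin θ = 0.991445 (intermediates below are computed at full precision and shown rounded to 5 d.p.)
v1: (-4,-0.5) → rotate → (1.01783,-3.90052) → ×s → (2.02929,-7.77665) → (2.03,-7.78)
v2: (2.5,1.5) → rotate → (-1.81348,2.28282) → ×s → (-3.61563,4.55138) → (-3.62,4.55)
v3: (4,4.5) → rotate → (-4.98361,3.37841) → ×s → (-9.93607,6.73571) → (-9.94,6.74)
v4: (2.5,4) → rotate → (-4.29209,1.95651) → ×s → (-8.55736,3.90079) → (-8.56,3.90)
v5: (0.5,3) → rotate → (-3.03960,0.10414) → ×s → (-6.06020,0.20764) → (-6.06,0.21)

Cross-section at z=2.5: (2.03,-7.78) (-3.62,4.55) (-9.94,6.74) (-8.56,3.90) (-6.06,0.21)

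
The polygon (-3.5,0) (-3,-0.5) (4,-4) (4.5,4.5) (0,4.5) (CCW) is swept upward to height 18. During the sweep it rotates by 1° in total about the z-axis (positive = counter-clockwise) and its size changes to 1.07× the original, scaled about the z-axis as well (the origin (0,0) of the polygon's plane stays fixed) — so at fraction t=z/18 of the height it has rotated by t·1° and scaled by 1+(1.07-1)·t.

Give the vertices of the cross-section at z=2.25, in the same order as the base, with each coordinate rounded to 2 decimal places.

Cross-section at z=2.25: (-3.53,-0.01) (-3.03,-0.51) (4.04,-4.03) (4.53,4.55) (-0.01,4.54)

t = z/height = 2.25/18 = 0.125
s = 1 + (scale-1)·z/height = 1 + (1.07-1)·2.25/18 = 1.008750
θ = twist·z/height = 1°·2.25/18 = 0.1250° = 0.002182 rad
cos θ = 0.999998, sin θ = 0.002182 (intermediates below are computed at full precision and shown rounded to 5 d.p.)
v1: (-3.5,0) → rotate → (-3.49999,-0.00764) → ×s → (-3.53062,-0.00770) → (-3.53,-0.01)
v2: (-3,-0.5) → rotate → (-2.99890,-0.50654) → ×s → (-3.02514,-0.51098) → (-3.03,-0.51)
v3: (4,-4) → rotate → (4.00872,-3.99126) → ×s → (4.04379,-4.02619) → (4.04,-4.03)
v4: (4.5,4.5) → rotate → (4.49017,4.50981) → ×s → (4.52946,4.54927) → (4.53,4.55)
v5: (0,4.5) → rotate → (-0.00982,4.49999) → ×s → (-0.00990,4.53936) → (-0.01,4.54)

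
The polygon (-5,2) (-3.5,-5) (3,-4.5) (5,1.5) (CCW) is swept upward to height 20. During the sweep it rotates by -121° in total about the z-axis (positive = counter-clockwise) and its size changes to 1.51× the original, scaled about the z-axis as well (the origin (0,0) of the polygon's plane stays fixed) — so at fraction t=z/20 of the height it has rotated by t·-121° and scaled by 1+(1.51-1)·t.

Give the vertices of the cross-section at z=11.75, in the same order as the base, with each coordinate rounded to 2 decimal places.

Cross-section at z=11.75: (0.35,6.99) (-7.62,2.20) (-4.27,-5.58) (3.95,-5.52)

t = z/height = 11.75/20 = 0.5875
s = 1 + (scale-1)·z/height = 1 + (1.51-1)·11.75/20 = 1.299625
θ = twist·z/height = -121°·11.75/20 = -71.0875° = -1.240711 rad
cos θ = 0.324124, sin θ = -0.946015 (intermediates below are computed at full precision and shown rounded to 5 d.p.)
v1: (-5,2) → rotate → (0.27141,5.37832) → ×s → (0.35273,6.98980) → (0.35,6.99)
v2: (-3.5,-5) → rotate → (-5.86451,1.69043) → ×s → (-7.62166,2.19693) → (-7.62,2.20)
v3: (3,-4.5) → rotate → (-3.28469,-4.29660) → ×s → (-4.26887,-5.58397) → (-4.27,-5.58)
v4: (5,1.5) → rotate → (3.03964,-4.24389) → ×s → (3.95039,-5.51546) → (3.95,-5.52)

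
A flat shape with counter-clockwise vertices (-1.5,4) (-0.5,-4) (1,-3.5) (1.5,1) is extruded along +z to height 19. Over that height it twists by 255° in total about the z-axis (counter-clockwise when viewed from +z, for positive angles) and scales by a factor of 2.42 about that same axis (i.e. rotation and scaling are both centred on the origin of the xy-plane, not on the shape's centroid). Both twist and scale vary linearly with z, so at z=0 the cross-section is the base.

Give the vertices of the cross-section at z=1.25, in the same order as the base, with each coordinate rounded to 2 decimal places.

Cross-section at z=1.25: (-2.83,3.71) (0.74,-4.35) (2.15,-3.35) (1.25,1.52)

t = z/height = 1.25/19 = 0.0657895
s = 1 + (scale-1)·z/height = 1 + (2.42-1)·1.25/19 = 1.093421
θ = twist·z/height = 255°·1.25/19 = 16.7763° = 0.292802 rad
cos θ = 0.957439, sin θ = 0.288636 (intermediates below are computed at full precision and shown rounded to 5 d.p.)
v1: (-1.5,4) → rotate → (-2.59070,3.39680) → ×s → (-2.83273,3.71413) → (-2.83,3.71)
v2: (-0.5,-4) → rotate → (0.67582,-3.97407) → ×s → (0.73896,-4.34534) → (0.74,-4.35)
v3: (1,-3.5) → rotate → (1.96767,-3.06240) → ×s → (2.15149,-3.34849) → (2.15,-3.35)
v4: (1.5,1) → rotate → (1.14752,1.39039) → ×s → (1.25473,1.52028) → (1.25,1.52)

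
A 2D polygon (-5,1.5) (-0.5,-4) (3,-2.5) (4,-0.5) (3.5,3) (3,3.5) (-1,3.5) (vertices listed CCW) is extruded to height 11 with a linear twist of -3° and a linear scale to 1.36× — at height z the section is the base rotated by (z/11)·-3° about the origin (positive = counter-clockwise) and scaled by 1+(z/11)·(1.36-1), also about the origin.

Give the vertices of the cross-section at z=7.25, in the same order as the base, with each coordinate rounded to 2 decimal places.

Cross-section at z=7.25: (-6.12,2.07) (-0.79,-4.92) (3.60,-3.22) (4.92,-0.79) (4.46,3.56) (3.86,4.20) (-1.09,4.37)

t = z/height = 7.25/11 = 0.659091
s = 1 + (scale-1)·z/height = 1 + (1.36-1)·7.25/11 = 1.237273
θ = twist·z/height = -3°·7.25/11 = -1.9773° = -0.034510 rad
cos θ = 0.999405, sin θ = -0.034503 (intermediates below are computed at full precision and shown rounded to 5 d.p.)
v1: (-5,1.5) → rotate → (-4.94527,1.67162) → ×s → (-6.11865,2.06825) → (-6.12,2.07)
v2: (-0.5,-4) → rotate → (-0.63771,-3.98037) → ×s → (-0.78903,-4.92480) → (-0.79,-4.92)
v3: (3,-2.5) → rotate → (2.91196,-2.60202) → ×s → (3.60288,-3.21941) → (3.60,-3.22)
v4: (4,-0.5) → rotate → (3.98037,-0.63771) → ×s → (4.92480,-0.78903) → (4.92,-0.79)
v5: (3.5,3) → rotate → (3.60143,2.87745) → ×s → (4.45595,3.56019) → (4.46,3.56)
v6: (3,3.5) → rotate → (3.11897,3.39441) → ×s → (3.85902,4.19981) → (3.86,4.20)
v7: (-1,3.5) → rotate → (-0.87864,3.53242) → ×s → (-1.08712,4.37057) → (-1.09,4.37)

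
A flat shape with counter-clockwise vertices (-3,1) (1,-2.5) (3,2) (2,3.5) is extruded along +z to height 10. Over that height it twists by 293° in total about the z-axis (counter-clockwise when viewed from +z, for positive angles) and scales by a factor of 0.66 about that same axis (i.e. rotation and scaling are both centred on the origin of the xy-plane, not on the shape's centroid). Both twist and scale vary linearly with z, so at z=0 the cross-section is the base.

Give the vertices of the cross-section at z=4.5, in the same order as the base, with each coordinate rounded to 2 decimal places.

Cross-section at z=4.5: (1.06,-2.46) (1.01,2.04) (-2.96,0.76) (-3.34,-0.72)

t = z/height = 4.5/10 = 0.45
s = 1 + (scale-1)·z/height = 1 + (0.66-1)·4.5/10 = 0.847000
θ = twist·z/height = 293°·4.5/10 = 131.8500° = 2.301217 rad
cos θ = -0.667183, sin θ = 0.744894 (intermediates below are computed at full precision and shown rounded to 5 d.p.)
v1: (-3,1) → rotate → (1.25665,-2.90186) → ×s → (1.06439,-2.45788) → (1.06,-2.46)
v2: (1,-2.5) → rotate → (1.19505,2.41285) → ×s → (1.01221,2.04368) → (1.01,2.04)
v3: (3,2) → rotate → (-3.49134,0.90032) → ×s → (-2.95716,0.76257) → (-2.96,0.76)
v4: (2,3.5) → rotate → (-3.94149,-0.84535) → ×s → (-3.33845,-0.71601) → (-3.34,-0.72)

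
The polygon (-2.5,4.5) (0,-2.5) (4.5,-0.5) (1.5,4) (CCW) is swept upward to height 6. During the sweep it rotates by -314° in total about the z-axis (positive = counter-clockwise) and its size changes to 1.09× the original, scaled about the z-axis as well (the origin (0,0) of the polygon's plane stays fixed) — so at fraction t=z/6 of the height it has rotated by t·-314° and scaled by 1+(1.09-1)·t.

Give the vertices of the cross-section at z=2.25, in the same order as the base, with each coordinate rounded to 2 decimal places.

Cross-section at z=2.25: (5.32,0.12) (-2.29,1.20) (-2.62,-3.88) (2.94,-3.30)

t = z/height = 2.25/6 = 0.375
s = 1 + (scale-1)·z/height = 1 + (1.09-1)·2.25/6 = 1.033750
θ = twist·z/height = -314°·2.25/6 = -117.7500° = -2.055125 rad
cos θ = -0.465615, sin θ = -0.884988 (intermediates below are computed at full precision and shown rounded to 5 d.p.)
v1: (-2.5,4.5) → rotate → (5.14648,0.11720) → ×s → (5.32017,0.12116) → (5.32,0.12)
v2: (0,-2.5) → rotate → (-2.21247,1.16404) → ×s → (-2.28714,1.20332) → (-2.29,1.20)
v3: (4.5,-0.5) → rotate → (-2.53776,-3.74964) → ×s → (-2.62341,-3.87619) → (-2.62,-3.88)
v4: (1.5,4) → rotate → (2.84153,-3.18994) → ×s → (2.93743,-3.29760) → (2.94,-3.30)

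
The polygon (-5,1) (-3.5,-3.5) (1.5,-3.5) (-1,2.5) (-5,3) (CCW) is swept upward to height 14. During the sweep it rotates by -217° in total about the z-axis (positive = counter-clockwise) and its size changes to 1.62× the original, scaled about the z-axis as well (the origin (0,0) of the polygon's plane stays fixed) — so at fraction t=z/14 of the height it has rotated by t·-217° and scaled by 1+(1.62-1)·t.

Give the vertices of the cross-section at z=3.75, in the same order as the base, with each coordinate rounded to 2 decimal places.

t = z/height = 3.75/14 = 0.267857
s = 1 + (scale-1)·z/height = 1 + (1.62-1)·3.75/14 = 1.166071
θ = twist·z/height = -217°·3.75/14 = -58.1250° = -1.014473 rad
cos θ = 0.528068, sin θ = -0.849202 (intermediates below are computed at full precision and shown rounded to 5 d.p.)
v1: (-5,1) → rotate → (-1.79114,4.77408) → ×s → (-2.08859,5.56692) → (-2.09,5.57)
v2: (-3.5,-3.5) → rotate → (-4.82045,1.12397) → ×s → (-5.62098,1.31063) → (-5.62,1.31)
v3: (1.5,-3.5) → rotate → (-2.18011,-3.12204) → ×s → (-2.54216,-3.64052) → (-2.54,-3.64)
v4: (-1,2.5) → rotate → (1.59494,2.16937) → ×s → (1.85981,2.52964) → (1.86,2.53)
v5: (-5,3) → rotate → (-0.09273,5.83021) → ×s → (-0.10813,6.79845) → (-0.11,6.80)

Cross-section at z=3.75: (-2.09,5.57) (-5.62,1.31) (-2.54,-3.64) (1.86,2.53) (-0.11,6.80)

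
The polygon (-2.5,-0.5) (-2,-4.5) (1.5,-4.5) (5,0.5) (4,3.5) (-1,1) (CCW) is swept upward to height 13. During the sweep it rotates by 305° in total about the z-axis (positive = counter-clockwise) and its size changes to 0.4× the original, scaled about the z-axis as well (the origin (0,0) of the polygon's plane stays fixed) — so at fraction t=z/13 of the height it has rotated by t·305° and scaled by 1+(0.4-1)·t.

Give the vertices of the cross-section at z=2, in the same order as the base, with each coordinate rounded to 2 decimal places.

Cross-section at z=2: (-1.22,-1.97) (1.74,-4.12) (3.91,-1.80) (2.77,3.63) (0.16,4.82) (-1.28,-0.04)

t = z/height = 2/13 = 0.153846
s = 1 + (scale-1)·z/height = 1 + (0.4-1)·2/13 = 0.907692
θ = twist·z/height = 305°·2/13 = 46.9231° = 0.818962 rad
cos θ = 0.682980, sin θ = 0.730437 (intermediates below are computed at full precision and shown rounded to 5 d.p.)
v1: (-2.5,-0.5) → rotate → (-1.34223,-2.16758) → ×s → (-1.21833,-1.96750) → (-1.22,-1.97)
v2: (-2,-4.5) → rotate → (1.92101,-4.53428) → ×s → (1.74369,-4.11573) → (1.74,-4.12)
v3: (1.5,-4.5) → rotate → (4.31144,-1.97775) → ×s → (3.91346,-1.79519) → (3.91,-1.80)
v4: (5,0.5) → rotate → (3.04968,3.99368) → ×s → (2.76817,3.62503) → (2.77,3.63)
v5: (4,3.5) → rotate → (0.17539,5.31218) → ×s → (0.15920,4.82182) → (0.16,4.82)
v6: (-1,1) → rotate → (-1.41342,-0.04746) → ×s → (-1.28295,-0.04308) → (-1.28,-0.04)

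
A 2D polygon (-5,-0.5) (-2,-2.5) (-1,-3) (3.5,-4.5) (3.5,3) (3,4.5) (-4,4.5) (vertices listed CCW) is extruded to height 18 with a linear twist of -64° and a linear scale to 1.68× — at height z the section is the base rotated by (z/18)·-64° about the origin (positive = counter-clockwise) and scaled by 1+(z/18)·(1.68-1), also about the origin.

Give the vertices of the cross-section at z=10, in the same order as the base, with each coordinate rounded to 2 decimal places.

Cross-section at z=10: (-6.01,3.45) (-4.24,-1.20) (-3.52,-2.56) (0.32,-7.85) (6.33,0.56) (6.97,2.64) (-0.88,8.25)

t = z/height = 10/18 = 0.555556
s = 1 + (scale-1)·z/height = 1 + (1.68-1)·10/18 = 1.377778
θ = twist·z/height = -64°·10/18 = -35.5556° = -0.620562 rad
cos θ = 0.813552, sin θ = -0.581492 (intermediates below are computed at full precision and shown rounded to 5 d.p.)
v1: (-5,-0.5) → rotate → (-4.35851,2.50068) → ×s → (-6.00505,3.44539) → (-6.01,3.45)
v2: (-2,-2.5) → rotate → (-3.08083,-0.87090) → ×s → (-4.24471,-1.19990) → (-4.24,-1.20)
v3: (-1,-3) → rotate → (-2.55803,-1.85916) → ×s → (-3.52439,-2.56152) → (-3.52,-2.56)
v4: (3.5,-4.5) → rotate → (0.23072,-5.69621) → ×s → (0.31788,-7.84811) → (0.32,-7.85)
v5: (3.5,3) → rotate → (4.59191,0.40543) → ×s → (6.32663,0.55860) → (6.33,0.56)
v6: (3,4.5) → rotate → (5.05737,1.91651) → ×s → (6.96793,2.64052) → (6.97,2.64)
v7: (-4,4.5) → rotate → (-0.63749,5.98695) → ×s → (-0.87833,8.24869) → (-0.88,8.25)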